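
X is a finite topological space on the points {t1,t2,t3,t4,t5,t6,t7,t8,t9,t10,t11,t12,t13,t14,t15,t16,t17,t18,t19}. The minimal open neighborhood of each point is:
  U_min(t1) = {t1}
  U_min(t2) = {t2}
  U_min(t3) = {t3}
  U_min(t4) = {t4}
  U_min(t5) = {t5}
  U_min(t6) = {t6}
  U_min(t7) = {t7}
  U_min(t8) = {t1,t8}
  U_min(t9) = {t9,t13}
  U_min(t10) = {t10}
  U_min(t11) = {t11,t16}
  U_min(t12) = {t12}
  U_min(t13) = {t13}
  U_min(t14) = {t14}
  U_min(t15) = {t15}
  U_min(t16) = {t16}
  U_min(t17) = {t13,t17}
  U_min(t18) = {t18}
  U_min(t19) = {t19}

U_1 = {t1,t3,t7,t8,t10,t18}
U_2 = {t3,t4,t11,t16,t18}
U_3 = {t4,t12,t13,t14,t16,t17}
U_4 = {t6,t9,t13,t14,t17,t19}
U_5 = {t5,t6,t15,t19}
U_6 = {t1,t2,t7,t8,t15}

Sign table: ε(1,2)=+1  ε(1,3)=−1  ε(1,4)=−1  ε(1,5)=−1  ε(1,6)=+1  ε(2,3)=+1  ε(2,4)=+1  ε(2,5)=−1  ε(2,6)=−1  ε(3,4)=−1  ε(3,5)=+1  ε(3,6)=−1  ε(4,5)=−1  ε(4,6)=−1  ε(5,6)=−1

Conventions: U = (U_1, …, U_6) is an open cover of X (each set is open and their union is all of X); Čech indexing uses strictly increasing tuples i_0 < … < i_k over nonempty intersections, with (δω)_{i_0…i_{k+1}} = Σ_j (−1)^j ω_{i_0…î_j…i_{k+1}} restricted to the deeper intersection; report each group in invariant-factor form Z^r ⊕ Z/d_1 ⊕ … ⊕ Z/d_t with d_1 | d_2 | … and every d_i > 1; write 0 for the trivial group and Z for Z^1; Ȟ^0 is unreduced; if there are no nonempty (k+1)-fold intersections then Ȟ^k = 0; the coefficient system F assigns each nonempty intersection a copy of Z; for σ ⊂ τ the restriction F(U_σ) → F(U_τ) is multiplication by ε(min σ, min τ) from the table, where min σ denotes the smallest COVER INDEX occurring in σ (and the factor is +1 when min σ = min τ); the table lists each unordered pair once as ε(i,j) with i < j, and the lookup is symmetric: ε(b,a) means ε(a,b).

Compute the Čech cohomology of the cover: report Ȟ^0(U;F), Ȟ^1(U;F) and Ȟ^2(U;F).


nonempty overlaps:
  U12={t3,t18} U16={t1,t7,t8} U23={t4,t16} U34={t13,t14,t17} U45={t6,t19} U56={t15}
C dims 6,6; δ0: rk 6, SNF 1^5·2
degree 0: 6−6−0 = 0 → Ȟ^0 ≅ 0
degree 1: 6−0−6 = 0 plus torsion [2] → Ȟ^1 ≅ Z/2
degree 2: 0−0−0 = 0 → Ȟ^2 ≅ 0

Ȟ^0(U;F) ≅ 0; Ȟ^1(U;F) ≅ Z/2; Ȟ^2(U;F) ≅ 0


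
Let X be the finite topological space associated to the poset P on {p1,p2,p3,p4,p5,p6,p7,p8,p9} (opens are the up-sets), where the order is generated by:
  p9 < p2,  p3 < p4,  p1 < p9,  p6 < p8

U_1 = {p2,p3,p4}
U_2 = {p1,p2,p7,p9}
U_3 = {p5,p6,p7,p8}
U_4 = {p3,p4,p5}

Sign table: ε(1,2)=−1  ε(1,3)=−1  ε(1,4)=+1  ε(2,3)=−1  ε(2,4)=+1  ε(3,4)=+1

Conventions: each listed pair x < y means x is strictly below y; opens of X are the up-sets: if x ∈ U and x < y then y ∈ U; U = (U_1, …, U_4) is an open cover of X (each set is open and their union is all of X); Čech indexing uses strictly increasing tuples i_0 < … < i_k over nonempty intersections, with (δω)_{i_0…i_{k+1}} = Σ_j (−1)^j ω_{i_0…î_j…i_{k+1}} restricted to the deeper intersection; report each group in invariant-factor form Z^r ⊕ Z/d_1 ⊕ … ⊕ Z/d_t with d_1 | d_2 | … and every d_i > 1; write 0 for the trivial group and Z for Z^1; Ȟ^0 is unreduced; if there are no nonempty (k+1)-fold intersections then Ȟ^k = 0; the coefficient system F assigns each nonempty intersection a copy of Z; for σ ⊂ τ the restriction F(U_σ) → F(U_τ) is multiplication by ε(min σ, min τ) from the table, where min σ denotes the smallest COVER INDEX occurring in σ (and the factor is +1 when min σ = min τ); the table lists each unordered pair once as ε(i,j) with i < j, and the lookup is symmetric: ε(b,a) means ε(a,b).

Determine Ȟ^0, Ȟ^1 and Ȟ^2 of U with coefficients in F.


intersection data:
  U12={p2} U14={p3,p4} U23={p7} U34={p5}
C dims 4,4; δ0: rk 3, SNF 1^3
Ȟ^0 = (4 − 3) − 0 = 1, so Ȟ^0 ≅ Z
Ȟ^1 = (4 − 0) − 3 = 1, so Ȟ^1 ≅ Z
Ȟ^2 = (0 − 0) − 0 = 0, so Ȟ^2 ≅ 0

Ȟ^0 = Z; Ȟ^1 = Z; Ȟ^2 = 0


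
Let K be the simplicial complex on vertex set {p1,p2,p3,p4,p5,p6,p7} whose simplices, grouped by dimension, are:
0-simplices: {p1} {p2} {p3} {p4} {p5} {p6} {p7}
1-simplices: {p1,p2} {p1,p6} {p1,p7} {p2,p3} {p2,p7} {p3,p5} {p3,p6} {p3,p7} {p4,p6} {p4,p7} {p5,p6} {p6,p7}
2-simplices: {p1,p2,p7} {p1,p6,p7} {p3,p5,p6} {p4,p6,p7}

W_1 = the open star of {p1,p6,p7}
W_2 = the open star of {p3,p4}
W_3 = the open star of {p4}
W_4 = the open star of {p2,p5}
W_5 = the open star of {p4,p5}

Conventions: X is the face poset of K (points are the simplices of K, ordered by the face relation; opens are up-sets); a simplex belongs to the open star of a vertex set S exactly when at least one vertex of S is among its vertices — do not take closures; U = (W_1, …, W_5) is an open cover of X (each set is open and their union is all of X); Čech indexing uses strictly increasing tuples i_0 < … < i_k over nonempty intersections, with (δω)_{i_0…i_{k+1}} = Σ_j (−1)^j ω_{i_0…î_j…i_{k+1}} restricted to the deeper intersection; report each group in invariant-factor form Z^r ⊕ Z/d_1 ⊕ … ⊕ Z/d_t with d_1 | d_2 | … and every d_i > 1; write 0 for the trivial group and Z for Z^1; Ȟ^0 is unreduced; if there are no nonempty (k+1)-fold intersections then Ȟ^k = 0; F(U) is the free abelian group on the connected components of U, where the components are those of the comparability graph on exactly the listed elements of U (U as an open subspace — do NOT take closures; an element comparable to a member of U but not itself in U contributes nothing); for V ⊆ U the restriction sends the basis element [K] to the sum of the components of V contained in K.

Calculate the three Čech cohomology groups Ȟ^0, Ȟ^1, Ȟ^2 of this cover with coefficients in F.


Ȟ^0 = Z, Ȟ^1 = Z^2, Ȟ^2 = 0

nonempty intersections:
  W1={{p1},{p6},{p7},{p1,p2},{p1,p6},{p1,p7},{p2,p7},{p3,p6},{p3,p7},{p4,p6},{p4,p7},{p5,p6},{p6,p7},{p1,p2,p7},{p1,p6,p7},{p3,p5,p6},{p4,p6,p7}} W2={{p3},{p4},{p2,p3},{p3,p5},{p3,p6},{p3,p7},{p4,p6},{p4,p7},{p3,p5,p6},{p4,p6,p7}} W3={{p4},{p4,p6},{p4,p7},{p4,p6,p7}} W4={{p2},{p5},{p1,p2},{p2,p3},{p2,p7},{p3,p5},{p5,p6},{p1,p2,p7},{p3,p5,p6}} W5={{p4},{p5},{p3,p5},{p4,p6},{p4,p7},{p5,p6},{p3,p5,p6},{p4,p6,p7}}
  W12={{p3,p6},{p3,p7},{p4,p6},{p4,p7},{p3,p5,p6},{p4,p6,p7}} W13={{p4,p6},{p4,p7},{p4,p6,p7}} W14={{p1,p2},{p2,p7},{p5,p6},{p1,p2,p7},{p3,p5,p6}} W15={{p4,p6},{p4,p7},{p5,p6},{p3,p5,p6},{p4,p6,p7}} W23={{p4},{p4,p6},{p4,p7},{p4,p6,p7}} W24={{p2,p3},{p3,p5},{p3,p5,p6}} W25={{p4},{p3,p5},{p4,p6},{p4,p7},{p3,p5,p6},{p4,p6,p7}} W35={{p4},{p4,p6},{p4,p7},{p4,p6,p7}} W45={{p5},{p3,p5},{p5,p6},{p3,p5,p6}}
  W123={{p4,p6},{p4,p7},{p4,p6,p7}} W124={{p3,p5,p6}} W125={{p4,p6},{p4,p7},{p3,p5,p6},{p4,p6,p7}} W135={{p4,p6},{p4,p7},{p4,p6,p7}} W145={{p5,p6},{p3,p5,p6}} W235={{p4},{p4,p6},{p4,p7},{p4,p6,p7}} W245={{p3,p5},{p3,p5,p6}}
  W1235={{p4,p6},{p4,p7},{p4,p6,p7}} W1245={{p3,p5,p6}}
components per intersection:
  W1: {{p1},{p6},{p7},{p1,p2},{p1,p6},{p1,p7},{p2,p7},{p3,p6},{p3,p7},{p4,p6},{p4,p7},{p5,p6},{p6,p7},{p1,p2,p7},{p1,p6,p7},{p3,p5,p6},{p4,p6,p7}}
  W2: {{p3},{p2,p3},{p3,p5},{p3,p6},{p3,p7},{p3,p5,p6}} {{p4},{p4,p6},{p4,p7},{p4,p6,p7}}
  W3: {{p4},{p4,p6},{p4,p7},{p4,p6,p7}}
  W4: {{p2},{p1,p2},{p2,p3},{p2,p7},{p1,p2,p7}} {{p5},{p3,p5},{p5,p6},{p3,p5,p6}}
  W5: {{p4},{p4,p6},{p4,p7},{p4,p6,p7}} {{p5},{p3,p5},{p5,p6},{p3,p5,p6}}
  W12: {{p3,p6},{p3,p5,p6}} {{p3,p7}} {{p4,p6},{p4,p7},{p4,p6,p7}}
  W13: {{p4,p6},{p4,p7},{p4,p6,p7}}
  W14: {{p1,p2},{p2,p7},{p1,p2,p7}} {{p5,p6},{p3,p5,p6}}
  W15: {{p4,p6},{p4,p7},{p4,p6,p7}} {{p5,p6},{p3,p5,p6}}
  W23: {{p4},{p4,p6},{p4,p7},{p4,p6,p7}}
  W24: {{p2,p3}} {{p3,p5},{p3,p5,p6}}
  W25: {{p4},{p4,p6},{p4,p7},{p4,p6,p7}} {{p3,p5},{p3,p5,p6}}
  W35: {{p4},{p4,p6},{p4,p7},{p4,p6,p7}}
  W45: {{p5},{p3,p5},{p5,p6},{p3,p5,p6}}
  W123: {{p4,p6},{p4,p7},{p4,p6,p7}}
  W124: {{p3,p5,p6}}
  W125: {{p4,p6},{p4,p7},{p4,p6,p7}} {{p3,p5,p6}}
  W135: {{p4,p6},{p4,p7},{p4,p6,p7}}
  W145: {{p5,p6},{p3,p5,p6}}
  W235: {{p4},{p4,p6},{p4,p7},{p4,p6,p7}}
  W245: {{p3,p5},{p3,p5,p6}}
  W1235: {{p4,p6},{p4,p7},{p4,p6,p7}}
  W1245: {{p3,p5,p6}}
C dims 8,15,8,2; δ0: rk 7, SNF 1^7; δ1: rk 6, SNF 1^6; δ2: rk 2, SNF 1^2
Ȟ^0: (8−7)−0=1 ⇒ Z
Ȟ^1: (15−6)−7=2 ⇒ Z^2
Ȟ^2: (8−2)−6=0 ⇒ 0


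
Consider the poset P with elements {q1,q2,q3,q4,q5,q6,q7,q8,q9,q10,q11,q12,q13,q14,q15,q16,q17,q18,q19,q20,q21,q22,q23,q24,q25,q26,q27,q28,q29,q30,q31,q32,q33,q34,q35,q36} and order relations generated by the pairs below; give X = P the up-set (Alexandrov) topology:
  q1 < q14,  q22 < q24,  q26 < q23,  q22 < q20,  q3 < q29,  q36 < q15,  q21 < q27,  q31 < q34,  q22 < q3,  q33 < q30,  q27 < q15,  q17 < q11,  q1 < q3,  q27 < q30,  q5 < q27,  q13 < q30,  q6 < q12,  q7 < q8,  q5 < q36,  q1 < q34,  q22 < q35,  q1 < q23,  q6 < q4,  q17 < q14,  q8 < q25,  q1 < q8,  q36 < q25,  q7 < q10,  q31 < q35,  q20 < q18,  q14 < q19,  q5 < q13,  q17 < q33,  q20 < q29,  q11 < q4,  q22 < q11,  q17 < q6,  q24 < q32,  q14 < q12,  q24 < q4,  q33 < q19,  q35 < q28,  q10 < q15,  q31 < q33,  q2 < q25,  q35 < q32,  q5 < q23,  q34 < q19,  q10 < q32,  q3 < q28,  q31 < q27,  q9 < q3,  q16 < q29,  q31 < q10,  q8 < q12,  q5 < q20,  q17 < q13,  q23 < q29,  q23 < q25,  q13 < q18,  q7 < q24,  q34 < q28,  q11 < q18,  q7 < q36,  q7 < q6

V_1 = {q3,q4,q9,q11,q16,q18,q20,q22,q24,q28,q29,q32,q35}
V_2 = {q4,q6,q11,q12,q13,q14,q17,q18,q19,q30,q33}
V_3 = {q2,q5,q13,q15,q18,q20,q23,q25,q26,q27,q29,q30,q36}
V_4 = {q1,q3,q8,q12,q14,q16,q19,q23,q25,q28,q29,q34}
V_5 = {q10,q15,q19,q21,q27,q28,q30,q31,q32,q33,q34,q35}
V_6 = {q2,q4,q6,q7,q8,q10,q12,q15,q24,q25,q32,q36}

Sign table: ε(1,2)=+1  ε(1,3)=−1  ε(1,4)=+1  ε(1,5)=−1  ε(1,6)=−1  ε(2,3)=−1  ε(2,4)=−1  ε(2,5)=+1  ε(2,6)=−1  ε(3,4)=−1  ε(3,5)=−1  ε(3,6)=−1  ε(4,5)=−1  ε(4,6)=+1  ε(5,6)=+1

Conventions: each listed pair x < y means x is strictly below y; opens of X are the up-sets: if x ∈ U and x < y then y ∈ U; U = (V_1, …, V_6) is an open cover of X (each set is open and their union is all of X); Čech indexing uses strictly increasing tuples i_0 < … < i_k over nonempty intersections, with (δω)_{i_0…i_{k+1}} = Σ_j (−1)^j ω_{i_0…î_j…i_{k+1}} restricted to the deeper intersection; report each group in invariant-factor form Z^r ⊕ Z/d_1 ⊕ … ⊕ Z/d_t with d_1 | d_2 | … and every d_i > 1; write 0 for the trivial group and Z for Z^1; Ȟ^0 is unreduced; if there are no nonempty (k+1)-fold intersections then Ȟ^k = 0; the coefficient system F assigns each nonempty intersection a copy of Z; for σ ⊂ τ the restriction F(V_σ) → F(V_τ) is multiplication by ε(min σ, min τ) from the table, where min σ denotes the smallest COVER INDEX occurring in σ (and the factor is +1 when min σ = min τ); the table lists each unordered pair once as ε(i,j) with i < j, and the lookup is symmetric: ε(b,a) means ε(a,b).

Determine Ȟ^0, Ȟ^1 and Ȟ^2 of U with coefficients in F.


intersection data:
  V12={q4,q11,q18} V13={q18,q20,q29} V14={q3,q16,q28,q29} V15={q28,q32,q35} V16={q4,q24,q32} V23={q13,q18,q30} V24={q12,q14,q19} V25={q19,q30,q33} V26={q4,q6,q12} V34={q23,q25,q29} V35={q15,q27,q30} V36={q2,q15,q25,q36} V45={q19,q28,q34} V46={q8,q12,q25} V56={q10,q15,q32}
  V123={q18} V126={q4} V134={q29} V145={q28} V156={q32} V235={q30} V245={q19} V246={q12} V346={q25} V356={q15}
C dims 6,15,10; δ0: rk 6, SNF 1^5·2; δ1: rk 9, SNF 1^9
Ȟ^0 = (6 − 6) − 0 = 0, so Ȟ^0 ≅ 0
Ȟ^1 = (15 − 9) − 6 = 0 plus torsion [2], so Ȟ^1 ≅ Z/2
Ȟ^2 = (10 − 0) − 9 = 1, so Ȟ^2 ≅ Z

Ȟ^0(U;F) ≅ 0, Ȟ^1(U;F) ≅ Z/2 and Ȟ^2(U;F) ≅ Z


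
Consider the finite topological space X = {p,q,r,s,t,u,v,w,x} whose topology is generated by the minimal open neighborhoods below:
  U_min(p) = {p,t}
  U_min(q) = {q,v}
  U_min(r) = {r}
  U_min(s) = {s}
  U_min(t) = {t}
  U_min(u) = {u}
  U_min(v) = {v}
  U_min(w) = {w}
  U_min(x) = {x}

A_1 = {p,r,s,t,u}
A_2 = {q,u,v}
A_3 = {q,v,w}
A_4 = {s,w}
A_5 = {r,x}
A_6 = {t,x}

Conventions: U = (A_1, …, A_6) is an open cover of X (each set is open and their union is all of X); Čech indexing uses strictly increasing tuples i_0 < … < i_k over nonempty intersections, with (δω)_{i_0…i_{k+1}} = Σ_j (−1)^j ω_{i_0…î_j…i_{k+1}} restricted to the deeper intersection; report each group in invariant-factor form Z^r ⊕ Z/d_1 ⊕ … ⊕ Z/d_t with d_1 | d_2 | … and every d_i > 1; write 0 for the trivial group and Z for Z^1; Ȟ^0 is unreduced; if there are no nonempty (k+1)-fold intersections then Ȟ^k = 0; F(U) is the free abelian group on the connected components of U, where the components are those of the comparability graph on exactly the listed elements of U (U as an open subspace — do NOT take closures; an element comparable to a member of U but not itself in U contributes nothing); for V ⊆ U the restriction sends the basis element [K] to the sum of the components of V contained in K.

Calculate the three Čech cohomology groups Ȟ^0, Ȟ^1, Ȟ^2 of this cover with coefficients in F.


Ȟ^0(U;F) ≅ Z^7, Ȟ^1(U;F) ≅ 0 and Ȟ^2(U;F) ≅ 0

intersection data:
  A12={u} A14={s} A15={r} A16={t} A23={q,v} A34={w} A56={x}
components per intersection:
  A1: {p,t} {r} {s} {u}
  A2: {q,v} {u}
  A3: {q,v} {w}
  A4: {s} {w}
  A5: {r} {x}
  A6: {t} {x}
  A12: {u}
  A14: {s}
  A15: {r}
  A16: {t}
  A23: {q,v}
  A34: {w}
  A56: {x}
C dims 14,7; δ0: rk 7, SNF 1^7
Ȟ^0 = (14 − 7) − 0 = 7, so Ȟ^0 ≅ Z^7
Ȟ^1 = (7 − 0) − 7 = 0, so Ȟ^1 ≅ 0
Ȟ^2 = (0 − 0) − 0 = 0, so Ȟ^2 ≅ 0


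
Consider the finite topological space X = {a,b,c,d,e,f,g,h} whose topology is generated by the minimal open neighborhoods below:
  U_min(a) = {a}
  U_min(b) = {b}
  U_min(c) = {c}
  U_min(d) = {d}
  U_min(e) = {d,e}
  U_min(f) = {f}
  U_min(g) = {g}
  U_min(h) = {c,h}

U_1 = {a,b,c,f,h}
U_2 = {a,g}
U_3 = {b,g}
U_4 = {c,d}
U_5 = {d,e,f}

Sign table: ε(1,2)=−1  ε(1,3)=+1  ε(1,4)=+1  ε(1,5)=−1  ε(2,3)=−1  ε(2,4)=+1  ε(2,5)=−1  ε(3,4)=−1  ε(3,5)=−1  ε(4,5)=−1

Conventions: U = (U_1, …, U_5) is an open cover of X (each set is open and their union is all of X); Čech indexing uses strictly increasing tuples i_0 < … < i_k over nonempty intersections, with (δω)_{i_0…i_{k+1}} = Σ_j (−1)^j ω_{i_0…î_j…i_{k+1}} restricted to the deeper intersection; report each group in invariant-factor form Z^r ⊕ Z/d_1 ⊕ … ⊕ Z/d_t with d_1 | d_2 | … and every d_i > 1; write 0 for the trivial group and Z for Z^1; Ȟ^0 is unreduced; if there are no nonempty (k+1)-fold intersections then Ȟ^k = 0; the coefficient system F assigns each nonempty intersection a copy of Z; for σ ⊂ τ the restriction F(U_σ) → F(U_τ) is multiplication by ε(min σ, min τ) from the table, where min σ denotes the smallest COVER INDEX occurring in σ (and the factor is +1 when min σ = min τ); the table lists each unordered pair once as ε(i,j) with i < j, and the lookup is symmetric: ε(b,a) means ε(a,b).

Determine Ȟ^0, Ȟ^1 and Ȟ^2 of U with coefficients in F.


nerve simplices:
  U12={a} U13={b} U14={c} U15={f} U23={g} U45={d}
C dims 5,6; δ0: rk 4, SNF 1^4
degree 0: 5−4−0 = 1 → Ȟ^0 ≅ Z
degree 1: 6−0−4 = 2 → Ȟ^1 ≅ Z^2
degree 2: 0−0−0 = 0 → Ȟ^2 ≅ 0

Ȟ^0(U;F) ≅ Z, Ȟ^1(U;F) ≅ Z^2, Ȟ^2(U;F) ≅ 0


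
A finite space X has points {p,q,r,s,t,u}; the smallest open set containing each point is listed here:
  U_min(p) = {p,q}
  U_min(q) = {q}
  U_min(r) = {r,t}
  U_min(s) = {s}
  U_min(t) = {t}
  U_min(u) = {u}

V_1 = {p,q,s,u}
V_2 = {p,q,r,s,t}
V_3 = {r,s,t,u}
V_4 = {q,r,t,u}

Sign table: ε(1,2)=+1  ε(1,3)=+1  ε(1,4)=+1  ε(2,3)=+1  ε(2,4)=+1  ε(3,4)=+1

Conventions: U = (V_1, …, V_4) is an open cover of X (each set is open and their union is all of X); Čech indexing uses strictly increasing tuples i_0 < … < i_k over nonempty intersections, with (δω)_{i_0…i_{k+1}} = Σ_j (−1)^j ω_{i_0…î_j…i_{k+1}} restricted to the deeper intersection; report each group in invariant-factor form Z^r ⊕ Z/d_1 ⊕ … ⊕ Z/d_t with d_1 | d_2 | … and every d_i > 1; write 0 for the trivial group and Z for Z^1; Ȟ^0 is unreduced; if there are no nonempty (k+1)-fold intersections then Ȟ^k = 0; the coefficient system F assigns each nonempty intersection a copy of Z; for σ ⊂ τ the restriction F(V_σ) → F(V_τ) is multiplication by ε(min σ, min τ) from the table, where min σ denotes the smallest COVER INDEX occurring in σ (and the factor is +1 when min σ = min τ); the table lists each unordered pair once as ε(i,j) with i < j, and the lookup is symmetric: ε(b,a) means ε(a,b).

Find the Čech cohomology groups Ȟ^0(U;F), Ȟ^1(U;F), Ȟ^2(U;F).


intersection data:
  V12={p,q,s} V13={s,u} V14={q,u} V23={r,s,t} V24={q,r,t} V34={r,t,u}
  V123={s} V124={q} V134={u} V234={r,t}
C dims 4,6,4; δ0: rk 3, SNF 1^3; δ1: rk 3, SNF 1^3
Ȟ^0 = (4 − 3) − 0 = 1, so Ȟ^0 ≅ Z
Ȟ^1 = (6 − 3) − 3 = 0, so Ȟ^1 ≅ 0
Ȟ^2 = (4 − 0) − 3 = 1, so Ȟ^2 ≅ Z

Ȟ^0 ≅ Z,  Ȟ^1 ≅ 0,  Ȟ^2 ≅ Z


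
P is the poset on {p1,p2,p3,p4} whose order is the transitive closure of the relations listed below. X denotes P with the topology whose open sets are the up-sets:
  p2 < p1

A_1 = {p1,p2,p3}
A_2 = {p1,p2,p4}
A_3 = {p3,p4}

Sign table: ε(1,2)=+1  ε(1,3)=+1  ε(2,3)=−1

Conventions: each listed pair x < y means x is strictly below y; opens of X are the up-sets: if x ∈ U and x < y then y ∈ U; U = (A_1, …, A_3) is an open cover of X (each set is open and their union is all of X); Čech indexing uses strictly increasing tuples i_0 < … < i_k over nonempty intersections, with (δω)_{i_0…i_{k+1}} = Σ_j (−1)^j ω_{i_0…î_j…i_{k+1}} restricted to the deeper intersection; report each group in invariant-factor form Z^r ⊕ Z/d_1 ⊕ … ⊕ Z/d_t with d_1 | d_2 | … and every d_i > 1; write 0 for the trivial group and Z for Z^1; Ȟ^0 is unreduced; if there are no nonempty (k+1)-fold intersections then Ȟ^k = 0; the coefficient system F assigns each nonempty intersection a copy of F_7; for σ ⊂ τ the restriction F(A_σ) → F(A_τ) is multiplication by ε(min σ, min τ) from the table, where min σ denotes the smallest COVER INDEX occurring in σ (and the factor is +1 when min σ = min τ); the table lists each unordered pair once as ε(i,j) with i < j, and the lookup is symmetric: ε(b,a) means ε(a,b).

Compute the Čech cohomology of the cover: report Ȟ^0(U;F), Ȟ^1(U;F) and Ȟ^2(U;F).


Ȟ^0 ≅ 0,  Ȟ^1 ≅ 0,  Ȟ^2 ≅ 0

nerve simplices:
  A12={p1,p2} A13={p3} A23={p4}
C dims 3,3; δ0: rk_F7 3
degree 0: 3−3−0 = 0 → Ȟ^0 ≅ 0
degree 1: 3−0−3 = 0 → Ȟ^1 ≅ 0
degree 2: 0−0−0 = 0 → Ȟ^2 ≅ 0


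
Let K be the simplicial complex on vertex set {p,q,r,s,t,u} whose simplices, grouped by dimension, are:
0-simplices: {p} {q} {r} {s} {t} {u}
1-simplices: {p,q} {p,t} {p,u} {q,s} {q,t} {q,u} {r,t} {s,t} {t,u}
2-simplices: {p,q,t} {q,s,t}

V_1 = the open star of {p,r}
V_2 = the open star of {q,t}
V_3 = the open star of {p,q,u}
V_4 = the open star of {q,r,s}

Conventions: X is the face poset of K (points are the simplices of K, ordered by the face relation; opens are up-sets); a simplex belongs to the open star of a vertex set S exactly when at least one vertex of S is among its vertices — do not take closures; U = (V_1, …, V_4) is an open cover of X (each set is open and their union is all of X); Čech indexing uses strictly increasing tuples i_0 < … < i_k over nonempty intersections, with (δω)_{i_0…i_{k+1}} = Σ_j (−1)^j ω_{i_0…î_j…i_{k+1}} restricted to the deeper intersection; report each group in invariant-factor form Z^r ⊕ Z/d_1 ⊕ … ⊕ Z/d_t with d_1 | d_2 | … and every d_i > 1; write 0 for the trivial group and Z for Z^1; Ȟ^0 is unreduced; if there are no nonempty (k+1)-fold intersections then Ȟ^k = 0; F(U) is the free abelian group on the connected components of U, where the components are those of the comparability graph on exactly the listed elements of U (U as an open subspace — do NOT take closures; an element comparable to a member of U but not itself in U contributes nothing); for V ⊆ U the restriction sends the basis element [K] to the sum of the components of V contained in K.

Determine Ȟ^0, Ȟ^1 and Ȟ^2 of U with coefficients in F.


nerve of the cover:
  V1={{p},{r},{p,q},{p,t},{p,u},{r,t},{p,q,t}} V2={{q},{t},{p,q},{p,t},{q,s},{q,t},{q,u},{r,t},{s,t},{t,u},{p,q,t},{q,s,t}} V3={{p},{q},{u},{p,q},{p,t},{p,u},{q,s},{q,t},{q,u},{t,u},{p,q,t},{q,s,t}} V4={{q},{r},{s},{p,q},{q,s},{q,t},{q,u},{r,t},{s,t},{p,q,t},{q,s,t}}
  V12={{p,q},{p,t},{r,t},{p,q,t}} V13={{p},{p,q},{p,t},{p,u},{p,q,t}} V14={{r},{p,q},{r,t},{p,q,t}} V23={{q},{p,q},{p,t},{q,s},{q,t},{q,u},{t,u},{p,q,t},{q,s,t}} V24={{q},{p,q},{q,s},{q,t},{q,u},{r,t},{s,t},{p,q,t},{q,s,t}} V34={{q},{p,q},{q,s},{q,t},{q,u},{p,q,t},{q,s,t}}
  V123={{p,q},{p,t},{p,q,t}} V124={{p,q},{r,t},{p,q,t}} V134={{p,q},{p,q,t}} V234={{q},{p,q},{q,s},{q,t},{q,u},{p,q,t},{q,s,t}}
  V1234={{p,q},{p,q,t}}
components per intersection:
  V1: {{p},{p,q},{p,t},{p,u},{p,q,t}} {{r},{r,t}}
  V2: {{q},{t},{p,q},{p,t},{q,s},{q,t},{q,u},{r,t},{s,t},{t,u},{p,q,t},{q,s,t}}
  V3: {{p},{q},{u},{p,q},{p,t},{p,u},{q,s},{q,t},{q,u},{t,u},{p,q,t},{q,s,t}}
  V4: {{q},{s},{p,q},{q,s},{q,t},{q,u},{s,t},{p,q,t},{q,s,t}} {{r},{r,t}}
  V12: {{p,q},{p,t},{p,q,t}} {{r,t}}
  V13: {{p},{p,q},{p,t},{p,u},{p,q,t}}
  V14: {{r},{r,t}} {{p,q},{p,q,t}}
  V23: {{q},{p,q},{p,t},{q,s},{q,t},{q,u},{p,q,t},{q,s,t}} {{t,u}}
  V24: {{q},{p,q},{q,s},{q,t},{q,u},{s,t},{p,q,t},{q,s,t}} {{r,t}}
  V34: {{q},{p,q},{q,s},{q,t},{q,u},{p,q,t},{q,s,t}}
  V123: {{p,q},{p,t},{p,q,t}}
  V124: {{p,q},{p,q,t}} {{r,t}}
  V134: {{p,q},{p,q,t}}
  V234: {{q},{p,q},{q,s},{q,t},{q,u},{p,q,t},{q,s,t}}
  V1234: {{p,q},{p,q,t}}
C dims 6,10,5,1; δ0: rk 5, SNF 1^5; δ1: rk 4, SNF 1^4; δ2: rk 1, SNF 1^1
Ȟ^0 = (6 − 5) − 0 = 1, so Ȟ^0 ≅ Z
Ȟ^1 = (10 − 4) − 5 = 1, so Ȟ^1 ≅ Z
Ȟ^2 = (5 − 1) − 4 = 0, so Ȟ^2 ≅ 0

Ȟ^0 ≅ Z, Ȟ^1 ≅ Z, Ȟ^2 ≅ 0


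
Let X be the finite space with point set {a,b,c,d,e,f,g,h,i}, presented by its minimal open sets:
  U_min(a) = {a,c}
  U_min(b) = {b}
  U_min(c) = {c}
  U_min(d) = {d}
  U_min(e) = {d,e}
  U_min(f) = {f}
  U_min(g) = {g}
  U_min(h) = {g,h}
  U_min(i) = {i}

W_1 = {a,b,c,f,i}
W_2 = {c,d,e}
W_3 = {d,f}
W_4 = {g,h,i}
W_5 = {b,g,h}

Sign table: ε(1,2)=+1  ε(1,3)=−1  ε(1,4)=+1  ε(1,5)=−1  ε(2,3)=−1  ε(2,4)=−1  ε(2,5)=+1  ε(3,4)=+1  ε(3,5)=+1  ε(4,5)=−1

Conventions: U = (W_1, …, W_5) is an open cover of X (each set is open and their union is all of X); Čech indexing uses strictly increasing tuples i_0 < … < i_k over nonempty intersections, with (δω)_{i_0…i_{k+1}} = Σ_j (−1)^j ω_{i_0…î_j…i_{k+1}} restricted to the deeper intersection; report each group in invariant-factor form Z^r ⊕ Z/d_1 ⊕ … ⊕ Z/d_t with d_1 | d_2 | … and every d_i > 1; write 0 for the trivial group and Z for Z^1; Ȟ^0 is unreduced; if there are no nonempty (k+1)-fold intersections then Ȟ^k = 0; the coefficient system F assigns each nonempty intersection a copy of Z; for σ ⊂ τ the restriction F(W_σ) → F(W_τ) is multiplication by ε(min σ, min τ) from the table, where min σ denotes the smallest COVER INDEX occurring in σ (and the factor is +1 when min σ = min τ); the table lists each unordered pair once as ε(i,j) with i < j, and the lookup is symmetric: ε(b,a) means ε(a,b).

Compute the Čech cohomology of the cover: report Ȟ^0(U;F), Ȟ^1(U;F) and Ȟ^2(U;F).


intersection data:
  W12={c} W13={f} W14={i} W15={b} W23={d} W45={g,h}
C dims 5,6; δ0: rk 4, SNF 1^4
Ȟ^0 = (5 − 4) − 0 = 1, so Ȟ^0 ≅ Z
Ȟ^1 = (6 − 0) − 4 = 2, so Ȟ^1 ≅ Z^2
Ȟ^2 = (0 − 0) − 0 = 0, so Ȟ^2 ≅ 0

Ȟ^0 = Z,  Ȟ^1 = Z^2,  Ȟ^2 = 0


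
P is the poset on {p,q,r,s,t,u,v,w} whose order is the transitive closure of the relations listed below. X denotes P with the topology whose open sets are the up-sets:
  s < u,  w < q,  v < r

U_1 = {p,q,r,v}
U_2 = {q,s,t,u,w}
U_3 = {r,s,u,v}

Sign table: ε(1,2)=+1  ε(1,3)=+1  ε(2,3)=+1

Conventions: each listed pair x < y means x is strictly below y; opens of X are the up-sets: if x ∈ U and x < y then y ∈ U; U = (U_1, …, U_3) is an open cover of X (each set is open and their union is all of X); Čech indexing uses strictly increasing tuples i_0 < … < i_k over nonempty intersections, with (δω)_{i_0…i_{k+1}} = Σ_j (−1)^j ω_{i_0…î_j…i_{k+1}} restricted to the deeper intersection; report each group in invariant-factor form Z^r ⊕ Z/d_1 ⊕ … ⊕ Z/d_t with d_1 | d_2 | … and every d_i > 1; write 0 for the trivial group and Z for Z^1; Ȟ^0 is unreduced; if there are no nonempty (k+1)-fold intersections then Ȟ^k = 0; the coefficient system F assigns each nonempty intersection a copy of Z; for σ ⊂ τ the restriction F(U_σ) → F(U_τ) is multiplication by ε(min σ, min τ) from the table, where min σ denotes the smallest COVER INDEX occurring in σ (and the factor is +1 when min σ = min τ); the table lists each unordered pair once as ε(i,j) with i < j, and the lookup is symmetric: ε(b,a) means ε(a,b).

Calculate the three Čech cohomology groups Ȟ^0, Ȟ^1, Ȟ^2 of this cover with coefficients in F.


cover nerve:
  U12={q} U13={r,v} U23={s,u}
C dims 3,3; δ0: rk 2, SNF 1^2
Ȟ^0: (3−2)−0=1 ⇒ Z
Ȟ^1: (3−0)−2=1 ⇒ Z
Ȟ^2: (0−0)−0=0 ⇒ 0

Ȟ^0(U;F) ≅ Z; Ȟ^1(U;F) ≅ Z; Ȟ^2(U;F) ≅ 0


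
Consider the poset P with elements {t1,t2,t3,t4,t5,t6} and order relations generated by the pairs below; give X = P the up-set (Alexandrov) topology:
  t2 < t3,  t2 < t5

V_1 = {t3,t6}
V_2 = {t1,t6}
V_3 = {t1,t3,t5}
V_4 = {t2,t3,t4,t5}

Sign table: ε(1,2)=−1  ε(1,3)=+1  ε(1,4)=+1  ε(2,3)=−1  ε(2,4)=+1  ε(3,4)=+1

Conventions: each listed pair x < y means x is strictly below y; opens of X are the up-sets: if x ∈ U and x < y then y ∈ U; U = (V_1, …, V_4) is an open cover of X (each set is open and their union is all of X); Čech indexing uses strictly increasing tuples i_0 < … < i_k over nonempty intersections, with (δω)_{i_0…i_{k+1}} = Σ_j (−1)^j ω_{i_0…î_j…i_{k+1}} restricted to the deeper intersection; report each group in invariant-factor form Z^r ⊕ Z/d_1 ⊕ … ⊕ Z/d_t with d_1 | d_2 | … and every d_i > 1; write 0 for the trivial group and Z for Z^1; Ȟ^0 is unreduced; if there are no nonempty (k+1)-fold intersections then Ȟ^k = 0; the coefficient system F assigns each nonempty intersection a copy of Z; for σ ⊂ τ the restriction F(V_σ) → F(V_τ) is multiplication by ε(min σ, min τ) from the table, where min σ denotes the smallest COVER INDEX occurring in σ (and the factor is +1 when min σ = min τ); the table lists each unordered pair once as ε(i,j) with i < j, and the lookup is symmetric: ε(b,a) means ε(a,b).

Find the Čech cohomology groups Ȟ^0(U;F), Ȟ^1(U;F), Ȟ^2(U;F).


Ȟ^0 = Z; Ȟ^1 = Z; Ȟ^2 = 0

cover nerve:
  V12={t6} V13={t3} V14={t3} V23={t1} V34={t3,t5}
  V134={t3}
C dims 4,5,1; δ0: rk 3, SNF 1^3; δ1: rk 1, SNF 1^1
Ȟ^0: (4−3)−0=1 ⇒ Z
Ȟ^1: (5−1)−3=1 ⇒ Z
Ȟ^2: (1−0)−1=0 ⇒ 0


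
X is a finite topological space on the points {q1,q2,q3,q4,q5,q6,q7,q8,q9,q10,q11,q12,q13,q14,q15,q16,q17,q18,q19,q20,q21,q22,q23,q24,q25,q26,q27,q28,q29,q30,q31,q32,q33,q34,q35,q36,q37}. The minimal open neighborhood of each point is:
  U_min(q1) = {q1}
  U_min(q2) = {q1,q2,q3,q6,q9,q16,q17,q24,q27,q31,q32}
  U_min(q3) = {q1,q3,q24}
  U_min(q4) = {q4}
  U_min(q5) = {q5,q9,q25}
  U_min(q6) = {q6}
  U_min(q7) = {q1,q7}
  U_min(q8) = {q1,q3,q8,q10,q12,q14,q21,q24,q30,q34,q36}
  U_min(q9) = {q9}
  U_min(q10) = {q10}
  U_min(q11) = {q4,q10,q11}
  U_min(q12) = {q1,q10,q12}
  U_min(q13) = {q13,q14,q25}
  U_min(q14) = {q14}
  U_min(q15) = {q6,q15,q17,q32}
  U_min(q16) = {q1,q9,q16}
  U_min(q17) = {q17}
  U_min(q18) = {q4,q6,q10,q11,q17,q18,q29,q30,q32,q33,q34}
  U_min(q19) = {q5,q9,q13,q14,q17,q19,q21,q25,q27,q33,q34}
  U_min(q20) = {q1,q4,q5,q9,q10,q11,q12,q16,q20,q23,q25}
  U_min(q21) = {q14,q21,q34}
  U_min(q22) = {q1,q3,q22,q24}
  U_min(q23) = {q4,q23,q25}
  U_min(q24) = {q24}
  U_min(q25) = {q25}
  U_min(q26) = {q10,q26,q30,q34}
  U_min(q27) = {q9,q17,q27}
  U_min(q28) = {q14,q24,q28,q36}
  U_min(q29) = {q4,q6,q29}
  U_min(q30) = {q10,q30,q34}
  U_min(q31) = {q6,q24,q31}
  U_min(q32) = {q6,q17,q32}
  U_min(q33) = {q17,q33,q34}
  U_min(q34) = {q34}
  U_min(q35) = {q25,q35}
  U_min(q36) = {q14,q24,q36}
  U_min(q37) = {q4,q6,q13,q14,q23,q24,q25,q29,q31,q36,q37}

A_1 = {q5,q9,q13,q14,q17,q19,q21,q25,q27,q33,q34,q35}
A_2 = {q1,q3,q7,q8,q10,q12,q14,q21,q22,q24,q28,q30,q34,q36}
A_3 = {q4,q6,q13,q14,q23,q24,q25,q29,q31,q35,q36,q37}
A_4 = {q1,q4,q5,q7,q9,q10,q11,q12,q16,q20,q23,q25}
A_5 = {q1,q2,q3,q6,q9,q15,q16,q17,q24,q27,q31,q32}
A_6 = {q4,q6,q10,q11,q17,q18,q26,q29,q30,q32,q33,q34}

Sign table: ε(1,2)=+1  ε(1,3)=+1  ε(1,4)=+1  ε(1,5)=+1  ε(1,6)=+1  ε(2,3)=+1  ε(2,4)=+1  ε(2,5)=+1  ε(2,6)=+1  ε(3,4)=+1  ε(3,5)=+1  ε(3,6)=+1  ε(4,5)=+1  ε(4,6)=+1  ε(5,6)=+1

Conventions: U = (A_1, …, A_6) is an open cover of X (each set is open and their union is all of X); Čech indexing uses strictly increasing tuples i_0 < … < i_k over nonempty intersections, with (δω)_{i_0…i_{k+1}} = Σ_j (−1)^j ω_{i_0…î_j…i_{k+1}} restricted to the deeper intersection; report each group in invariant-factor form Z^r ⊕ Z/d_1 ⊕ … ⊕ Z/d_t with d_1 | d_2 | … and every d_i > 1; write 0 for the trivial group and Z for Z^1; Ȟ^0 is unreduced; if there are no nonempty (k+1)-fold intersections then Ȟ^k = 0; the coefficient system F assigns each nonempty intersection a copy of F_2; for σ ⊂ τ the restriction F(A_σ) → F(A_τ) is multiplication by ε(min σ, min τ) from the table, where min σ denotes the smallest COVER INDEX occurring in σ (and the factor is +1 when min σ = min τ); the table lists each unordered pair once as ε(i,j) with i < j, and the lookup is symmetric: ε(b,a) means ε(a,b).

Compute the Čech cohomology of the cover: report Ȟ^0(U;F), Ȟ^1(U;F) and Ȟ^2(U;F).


Ȟ^0 = Z/2, Ȟ^1 = Z/2, Ȟ^2 = Z/2

nerve simplices:
  A12={q14,q21,q34} A13={q13,q14,q25,q35} A14={q5,q9,q25} A15={q9,q17,q27} A16={q17,q33,q34} A23={q14,q24,q36} A24={q1,q7,q10,q12} A25={q1,q3,q24} A26={q10,q30,q34} A34={q4,q23,q25} A35={q6,q24,q31} A36={q4,q6,q29} A45={q1,q9,q16} A46={q4,q10,q11} A56={q6,q17,q32}
  A123={q14} A126={q34} A134={q25} A145={q9} A156={q17} A235={q24} A245={q1} A246={q10} A346={q4} A356={q6}
C dims 6,15,10; δ0: rk_F2 5; δ1: rk_F2 9
degree 0: 6−5−0 = 1 → Ȟ^0 ≅ Z/2
degree 1: 15−9−5 = 1 → Ȟ^1 ≅ Z/2
degree 2: 10−0−9 = 1 → Ȟ^2 ≅ Z/2


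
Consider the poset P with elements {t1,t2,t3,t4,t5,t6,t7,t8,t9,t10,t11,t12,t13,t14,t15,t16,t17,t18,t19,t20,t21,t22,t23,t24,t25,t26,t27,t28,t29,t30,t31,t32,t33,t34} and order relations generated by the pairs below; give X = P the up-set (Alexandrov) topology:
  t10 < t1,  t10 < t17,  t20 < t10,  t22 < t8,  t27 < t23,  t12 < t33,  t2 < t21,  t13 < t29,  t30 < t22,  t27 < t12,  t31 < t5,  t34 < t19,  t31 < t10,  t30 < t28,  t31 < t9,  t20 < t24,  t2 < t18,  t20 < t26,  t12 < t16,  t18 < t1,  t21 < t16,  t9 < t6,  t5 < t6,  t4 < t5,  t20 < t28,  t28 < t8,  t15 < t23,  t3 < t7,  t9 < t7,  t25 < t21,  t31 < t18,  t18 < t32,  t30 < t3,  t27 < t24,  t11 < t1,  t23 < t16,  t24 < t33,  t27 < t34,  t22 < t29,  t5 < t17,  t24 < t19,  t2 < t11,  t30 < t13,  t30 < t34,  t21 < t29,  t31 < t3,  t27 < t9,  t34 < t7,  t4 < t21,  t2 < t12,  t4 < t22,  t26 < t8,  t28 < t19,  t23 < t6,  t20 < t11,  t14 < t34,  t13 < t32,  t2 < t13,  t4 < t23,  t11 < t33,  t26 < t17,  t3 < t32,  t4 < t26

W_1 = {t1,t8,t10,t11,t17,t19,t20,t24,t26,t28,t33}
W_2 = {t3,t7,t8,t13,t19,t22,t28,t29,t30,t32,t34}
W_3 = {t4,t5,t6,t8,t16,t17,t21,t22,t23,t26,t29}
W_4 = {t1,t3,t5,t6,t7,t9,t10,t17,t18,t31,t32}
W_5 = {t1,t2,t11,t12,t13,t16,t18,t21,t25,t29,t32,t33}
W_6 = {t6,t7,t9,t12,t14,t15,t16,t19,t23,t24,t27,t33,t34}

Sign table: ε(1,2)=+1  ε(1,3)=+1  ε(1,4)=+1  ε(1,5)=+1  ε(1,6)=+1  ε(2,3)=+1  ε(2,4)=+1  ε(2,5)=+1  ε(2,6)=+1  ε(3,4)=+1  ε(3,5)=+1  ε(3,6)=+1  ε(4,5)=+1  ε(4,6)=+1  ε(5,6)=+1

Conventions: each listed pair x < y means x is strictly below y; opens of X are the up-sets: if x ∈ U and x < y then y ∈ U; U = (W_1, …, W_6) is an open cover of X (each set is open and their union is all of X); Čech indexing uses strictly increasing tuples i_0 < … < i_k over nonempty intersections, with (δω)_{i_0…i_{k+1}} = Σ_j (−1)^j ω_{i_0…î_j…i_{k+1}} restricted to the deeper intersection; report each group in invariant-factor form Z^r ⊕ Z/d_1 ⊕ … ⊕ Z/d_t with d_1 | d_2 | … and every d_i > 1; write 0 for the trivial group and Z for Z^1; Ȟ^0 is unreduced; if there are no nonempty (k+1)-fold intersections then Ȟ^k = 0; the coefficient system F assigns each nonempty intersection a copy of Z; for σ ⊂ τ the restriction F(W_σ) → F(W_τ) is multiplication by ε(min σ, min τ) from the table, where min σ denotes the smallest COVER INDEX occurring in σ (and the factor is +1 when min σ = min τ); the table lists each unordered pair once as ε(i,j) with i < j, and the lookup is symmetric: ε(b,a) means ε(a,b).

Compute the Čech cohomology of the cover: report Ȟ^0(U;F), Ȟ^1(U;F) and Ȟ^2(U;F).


nonempty overlaps:
  W12={t8,t19,t28} W13={t8,t17,t26} W14={t1,t10,t17} W15={t1,t11,t33} W16={t19,t24,t33} W23={t8,t22,t29} W24={t3,t7,t32} W25={t13,t29,t32} W26={t7,t19,t34} W34={t5,t6,t17} W35={t16,t21,t29} W36={t6,t16,t23} W45={t1,t18,t32} W46={t6,t7,t9} W56={t12,t16,t33}
  W123={t8} W126={t19} W134={t17} W145={t1} W156={t33} W235={t29} W245={t32} W246={t7} W346={t6} W356={t16}
C dims 6,15,10; δ0: rk 5, SNF 1^5; δ1: rk 10, SNF 1^9·2
degree 0: 6−5−0 = 1 → Ȟ^0 ≅ Z
degree 1: 15−10−5 = 0 → Ȟ^1 ≅ 0
degree 2: 10−0−10 = 0 plus torsion [2] → Ȟ^2 ≅ Z/2

Ȟ^0(U;F) ≅ Z; Ȟ^1(U;F) ≅ 0; Ȟ^2(U;F) ≅ Z/2


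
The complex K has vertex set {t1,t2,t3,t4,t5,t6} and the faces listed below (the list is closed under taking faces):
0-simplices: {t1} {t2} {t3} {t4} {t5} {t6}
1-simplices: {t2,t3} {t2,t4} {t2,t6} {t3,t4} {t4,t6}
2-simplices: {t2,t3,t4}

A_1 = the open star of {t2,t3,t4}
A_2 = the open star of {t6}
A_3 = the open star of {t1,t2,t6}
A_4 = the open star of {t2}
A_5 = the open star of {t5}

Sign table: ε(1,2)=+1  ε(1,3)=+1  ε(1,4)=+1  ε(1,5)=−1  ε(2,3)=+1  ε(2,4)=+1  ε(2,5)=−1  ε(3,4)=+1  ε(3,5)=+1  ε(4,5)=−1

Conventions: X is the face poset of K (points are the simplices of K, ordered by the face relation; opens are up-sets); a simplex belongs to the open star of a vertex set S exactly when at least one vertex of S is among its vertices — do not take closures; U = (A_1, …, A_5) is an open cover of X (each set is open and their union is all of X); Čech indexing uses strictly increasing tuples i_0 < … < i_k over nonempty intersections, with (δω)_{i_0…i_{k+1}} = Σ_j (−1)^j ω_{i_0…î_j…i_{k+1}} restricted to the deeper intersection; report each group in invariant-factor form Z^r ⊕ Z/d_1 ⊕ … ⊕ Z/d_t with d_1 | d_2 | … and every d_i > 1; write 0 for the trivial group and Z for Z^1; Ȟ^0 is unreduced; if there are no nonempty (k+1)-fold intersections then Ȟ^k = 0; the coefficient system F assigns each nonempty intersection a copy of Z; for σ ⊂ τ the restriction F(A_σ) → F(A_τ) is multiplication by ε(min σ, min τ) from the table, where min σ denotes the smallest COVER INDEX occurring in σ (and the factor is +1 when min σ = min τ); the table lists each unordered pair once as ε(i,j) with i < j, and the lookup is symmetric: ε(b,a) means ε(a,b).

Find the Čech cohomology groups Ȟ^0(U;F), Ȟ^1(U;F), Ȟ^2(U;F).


nonempty overlaps:
  A1={{t2},{t3},{t4},{t2,t3},{t2,t4},{t2,t6},{t3,t4},{t4,t6},{t2,t3,t4}} A2={{t6},{t2,t6},{t4,t6}} A3={{t1},{t2},{t6},{t2,t3},{t2,t4},{t2,t6},{t4,t6},{t2,t3,t4}} A4={{t2},{t2,t3},{t2,t4},{t2,t6},{t2,t3,t4}} A5={{t5}}
  A12={{t2,t6},{t4,t6}} A13={{t2},{t2,t3},{t2,t4},{t2,t6},{t4,t6},{t2,t3,t4}} A14={{t2},{t2,t3},{t2,t4},{t2,t6},{t2,t3,t4}} A23={{t6},{t2,t6},{t4,t6}} A24={{t2,t6}} A34={{t2},{t2,t3},{t2,t4},{t2,t6},{t2,t3,t4}}
  A123={{t2,t6},{t4,t6}} A124={{t2,t6}} A134={{t2},{t2,t3},{t2,t4},{t2,t6},{t2,t3,t4}} A234={{t2,t6}}
  A1234={{t2,t6}}
C dims 5,6,4,1; δ0: rk 3, SNF 1^3; δ1: rk 3, SNF 1^3; δ2: rk 1, SNF 1^1
degree 0: 5−3−0 = 2 → Ȟ^0 ≅ Z^2
degree 1: 6−3−3 = 0 → Ȟ^1 ≅ 0
degree 2: 4−1−3 = 0 → Ȟ^2 ≅ 0

Ȟ^0(U;F) ≅ Z^2, Ȟ^1(U;F) ≅ 0 and Ȟ^2(U;F) ≅ 0


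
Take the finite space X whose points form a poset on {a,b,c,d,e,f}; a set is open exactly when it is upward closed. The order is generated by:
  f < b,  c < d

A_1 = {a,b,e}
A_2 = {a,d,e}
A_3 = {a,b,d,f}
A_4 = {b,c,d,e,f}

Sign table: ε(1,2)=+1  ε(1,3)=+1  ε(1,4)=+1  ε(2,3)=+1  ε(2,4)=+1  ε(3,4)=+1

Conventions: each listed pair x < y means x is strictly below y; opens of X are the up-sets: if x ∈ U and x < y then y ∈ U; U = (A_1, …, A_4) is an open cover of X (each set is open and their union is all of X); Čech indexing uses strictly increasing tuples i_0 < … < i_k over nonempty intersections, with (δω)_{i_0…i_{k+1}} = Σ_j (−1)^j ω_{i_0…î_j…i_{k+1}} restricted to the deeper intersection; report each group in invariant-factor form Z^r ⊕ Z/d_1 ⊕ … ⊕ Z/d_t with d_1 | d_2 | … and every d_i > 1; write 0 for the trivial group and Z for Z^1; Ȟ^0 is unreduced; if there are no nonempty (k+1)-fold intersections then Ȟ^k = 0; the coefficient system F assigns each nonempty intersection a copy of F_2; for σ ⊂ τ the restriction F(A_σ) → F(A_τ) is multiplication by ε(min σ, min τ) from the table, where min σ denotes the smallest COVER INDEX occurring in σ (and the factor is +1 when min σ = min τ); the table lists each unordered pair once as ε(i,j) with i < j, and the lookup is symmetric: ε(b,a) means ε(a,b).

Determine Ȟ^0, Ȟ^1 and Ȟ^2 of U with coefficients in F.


Ȟ^0 ≅ Z/2, Ȟ^1 ≅ 0, Ȟ^2 ≅ Z/2

intersection data:
  A12={a,e} A13={a,b} A14={b,e} A23={a,d} A24={d,e} A34={b,d,f}
  A123={a} A124={e} A134={b} A234={d}
C dims 4,6,4; δ0: rk_F2 3; δ1: rk_F2 3
Ȟ^0 = (4 − 3) − 0 = 1, so Ȟ^0 ≅ Z/2
Ȟ^1 = (6 − 3) − 3 = 0, so Ȟ^1 ≅ 0
Ȟ^2 = (4 − 0) − 3 = 1, so Ȟ^2 ≅ Z/2


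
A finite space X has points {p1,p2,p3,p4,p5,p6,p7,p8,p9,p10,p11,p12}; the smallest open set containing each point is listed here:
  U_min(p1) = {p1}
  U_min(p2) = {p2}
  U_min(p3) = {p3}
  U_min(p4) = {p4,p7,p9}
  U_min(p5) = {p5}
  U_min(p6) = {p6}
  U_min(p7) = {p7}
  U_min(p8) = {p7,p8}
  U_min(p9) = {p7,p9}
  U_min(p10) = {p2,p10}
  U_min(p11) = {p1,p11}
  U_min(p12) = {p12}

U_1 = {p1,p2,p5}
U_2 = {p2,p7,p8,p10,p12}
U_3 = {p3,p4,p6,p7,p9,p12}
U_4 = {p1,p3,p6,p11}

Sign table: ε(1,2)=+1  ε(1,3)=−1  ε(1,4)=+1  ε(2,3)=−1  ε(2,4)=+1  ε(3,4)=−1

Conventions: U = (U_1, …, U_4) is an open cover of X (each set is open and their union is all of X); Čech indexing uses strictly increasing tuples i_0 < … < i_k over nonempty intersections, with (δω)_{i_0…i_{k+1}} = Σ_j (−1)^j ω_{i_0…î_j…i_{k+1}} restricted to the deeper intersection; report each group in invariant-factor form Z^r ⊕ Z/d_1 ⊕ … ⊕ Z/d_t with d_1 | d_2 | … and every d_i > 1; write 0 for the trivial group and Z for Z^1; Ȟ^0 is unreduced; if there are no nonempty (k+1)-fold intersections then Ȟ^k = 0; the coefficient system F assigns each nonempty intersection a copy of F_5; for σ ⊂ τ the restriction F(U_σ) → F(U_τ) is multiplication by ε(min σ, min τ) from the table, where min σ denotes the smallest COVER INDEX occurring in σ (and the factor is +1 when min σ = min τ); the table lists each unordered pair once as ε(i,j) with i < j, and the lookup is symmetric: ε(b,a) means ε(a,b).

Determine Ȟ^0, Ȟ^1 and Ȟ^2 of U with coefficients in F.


Ȟ^0 = Z/5,  Ȟ^1 = Z/5,  Ȟ^2 = 0

cover nerve:
  U12={p2} U14={p1} U23={p7,p12} U34={p3,p6}
C dims 4,4; δ0: rk_F5 3
Ȟ^0: (4−3)−0=1 ⇒ Z/5
Ȟ^1: (4−0)−3=1 ⇒ Z/5
Ȟ^2: (0−0)−0=0 ⇒ 0


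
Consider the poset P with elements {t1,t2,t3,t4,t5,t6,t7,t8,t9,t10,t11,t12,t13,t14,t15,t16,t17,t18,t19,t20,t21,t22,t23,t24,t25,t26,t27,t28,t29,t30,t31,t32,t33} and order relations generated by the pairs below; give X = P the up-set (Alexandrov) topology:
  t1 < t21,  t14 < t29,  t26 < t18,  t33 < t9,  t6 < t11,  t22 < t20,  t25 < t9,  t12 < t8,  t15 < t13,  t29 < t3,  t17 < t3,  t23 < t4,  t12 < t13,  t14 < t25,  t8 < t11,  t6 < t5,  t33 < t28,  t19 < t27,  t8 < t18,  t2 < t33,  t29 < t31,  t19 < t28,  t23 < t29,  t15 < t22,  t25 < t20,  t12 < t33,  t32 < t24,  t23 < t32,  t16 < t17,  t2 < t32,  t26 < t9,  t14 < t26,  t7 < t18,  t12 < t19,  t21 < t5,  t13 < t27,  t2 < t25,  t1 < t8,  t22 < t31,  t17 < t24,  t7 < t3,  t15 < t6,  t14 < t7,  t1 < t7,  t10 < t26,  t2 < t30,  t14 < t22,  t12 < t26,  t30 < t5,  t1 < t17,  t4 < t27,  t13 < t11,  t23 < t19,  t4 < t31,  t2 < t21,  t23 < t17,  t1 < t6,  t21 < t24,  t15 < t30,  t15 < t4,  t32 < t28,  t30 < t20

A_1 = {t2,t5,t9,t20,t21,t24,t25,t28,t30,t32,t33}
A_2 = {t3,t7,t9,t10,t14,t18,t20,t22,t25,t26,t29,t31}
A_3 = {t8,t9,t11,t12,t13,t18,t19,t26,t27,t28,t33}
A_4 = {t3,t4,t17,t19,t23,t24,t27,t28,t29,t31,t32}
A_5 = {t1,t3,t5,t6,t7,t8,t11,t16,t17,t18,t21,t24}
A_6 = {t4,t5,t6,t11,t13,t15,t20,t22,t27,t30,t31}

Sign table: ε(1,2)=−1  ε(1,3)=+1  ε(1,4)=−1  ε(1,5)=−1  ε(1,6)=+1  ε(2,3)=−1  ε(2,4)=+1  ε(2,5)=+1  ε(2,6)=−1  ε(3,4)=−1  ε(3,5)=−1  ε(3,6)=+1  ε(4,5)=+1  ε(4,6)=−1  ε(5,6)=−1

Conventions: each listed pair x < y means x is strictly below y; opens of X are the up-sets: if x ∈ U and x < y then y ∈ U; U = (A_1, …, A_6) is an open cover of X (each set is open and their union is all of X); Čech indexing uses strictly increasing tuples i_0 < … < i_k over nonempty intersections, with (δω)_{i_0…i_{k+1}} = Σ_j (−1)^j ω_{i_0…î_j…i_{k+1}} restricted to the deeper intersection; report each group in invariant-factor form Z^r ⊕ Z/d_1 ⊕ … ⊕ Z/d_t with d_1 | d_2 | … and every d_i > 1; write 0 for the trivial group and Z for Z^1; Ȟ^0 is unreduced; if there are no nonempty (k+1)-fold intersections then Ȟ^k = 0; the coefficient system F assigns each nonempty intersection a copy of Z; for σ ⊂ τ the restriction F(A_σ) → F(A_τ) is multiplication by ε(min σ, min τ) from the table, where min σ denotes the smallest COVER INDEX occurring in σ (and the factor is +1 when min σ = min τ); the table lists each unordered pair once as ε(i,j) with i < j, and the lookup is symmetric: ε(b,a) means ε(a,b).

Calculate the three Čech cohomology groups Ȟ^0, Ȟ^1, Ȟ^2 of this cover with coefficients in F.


Ȟ^0 ≅ Z,  Ȟ^1 ≅ 0,  Ȟ^2 ≅ Z/2

nonempty overlaps:
  A12={t9,t20,t25} A13={t9,t28,t33} A14={t24,t28,t32} A15={t5,t21,t24} A16={t5,t20,t30} A23={t9,t18,t26} A24={t3,t29,t31} A25={t3,t7,t18} A26={t20,t22,t31} A34={t19,t27,t28} A35={t8,t11,t18} A36={t11,t13,t27} A45={t3,t17,t24} A46={t4,t27,t31} A56={t5,t6,t11}
  A123={t9} A126={t20} A134={t28} A145={t24} A156={t5} A235={t18} A245={t3} A246={t31} A346={t27} A356={t11}
C dims 6,15,10; δ0: rk 5, SNF 1^5; δ1: rk 10, SNF 1^9·2
degree 0: 6−5−0 = 1 → Ȟ^0 ≅ Z
degree 1: 15−10−5 = 0 → Ȟ^1 ≅ 0
degree 2: 10−0−10 = 0 plus torsion [2] → Ȟ^2 ≅ Z/2
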